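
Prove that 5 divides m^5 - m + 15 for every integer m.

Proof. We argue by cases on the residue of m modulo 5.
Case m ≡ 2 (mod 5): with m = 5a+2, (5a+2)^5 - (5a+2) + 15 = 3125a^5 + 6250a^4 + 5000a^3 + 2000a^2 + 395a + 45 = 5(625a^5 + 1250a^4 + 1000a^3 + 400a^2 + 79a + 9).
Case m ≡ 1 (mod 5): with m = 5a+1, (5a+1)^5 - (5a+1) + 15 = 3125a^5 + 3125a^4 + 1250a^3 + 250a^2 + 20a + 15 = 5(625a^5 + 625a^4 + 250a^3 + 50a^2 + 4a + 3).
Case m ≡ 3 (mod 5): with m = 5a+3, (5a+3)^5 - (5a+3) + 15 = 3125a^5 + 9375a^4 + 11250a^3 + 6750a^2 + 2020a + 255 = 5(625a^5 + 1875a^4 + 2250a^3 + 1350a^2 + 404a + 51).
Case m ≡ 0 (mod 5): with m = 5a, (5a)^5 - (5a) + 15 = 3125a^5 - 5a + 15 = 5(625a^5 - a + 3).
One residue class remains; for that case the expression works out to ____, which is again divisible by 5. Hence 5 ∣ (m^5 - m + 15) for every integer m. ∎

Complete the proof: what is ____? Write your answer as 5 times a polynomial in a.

Only m ≡ 4 (mod 5) is unaccounted for. Put m = 5a+4:
(5a+4)^5 - (5a+4) + 15 expands to 3125a^5 + 12500a^4 + 20000a^3 + 16000a^2 + 6395a + 1035,
and factoring out 5 leaves 5(625a^5 + 2500a^4 + 4000a^3 + 3200a^2 + 1279a + 207).

5(625a^5 + 2500a^4 + 4000a^3 + 3200a^2 + 1279a + 207)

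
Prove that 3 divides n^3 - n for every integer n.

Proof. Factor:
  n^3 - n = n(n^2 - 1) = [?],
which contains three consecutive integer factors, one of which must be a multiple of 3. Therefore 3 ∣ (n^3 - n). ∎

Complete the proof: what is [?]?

n(n^2 - 1) = n(n - 1)(n + 1) = (n - 1)n(n + 1).
These three factors are consecutive integers, so their product is divisible by 3.

(n - 1)n(n + 1)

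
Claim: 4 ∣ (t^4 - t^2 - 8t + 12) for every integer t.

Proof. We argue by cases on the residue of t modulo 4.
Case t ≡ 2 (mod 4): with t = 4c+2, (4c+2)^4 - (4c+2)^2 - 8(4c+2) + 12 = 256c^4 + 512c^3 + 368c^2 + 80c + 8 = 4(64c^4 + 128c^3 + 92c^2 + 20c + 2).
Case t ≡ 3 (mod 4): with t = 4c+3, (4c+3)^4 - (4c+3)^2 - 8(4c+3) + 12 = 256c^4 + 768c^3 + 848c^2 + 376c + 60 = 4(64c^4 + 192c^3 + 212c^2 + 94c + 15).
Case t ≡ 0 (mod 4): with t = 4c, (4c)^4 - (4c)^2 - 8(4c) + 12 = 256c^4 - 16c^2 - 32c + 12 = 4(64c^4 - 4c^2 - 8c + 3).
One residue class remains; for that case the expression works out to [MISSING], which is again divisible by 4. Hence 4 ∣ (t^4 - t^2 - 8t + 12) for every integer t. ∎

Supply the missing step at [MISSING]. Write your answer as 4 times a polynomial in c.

4(64c^4 + 64c^3 + 20c^2 - 6c + 1)

Only t ≡ 1 (mod 4) is unaccounted for. Put t = 4c+1:
(4c+1)^4 - (4c+1)^2 - 8(4c+1) + 12 expands to 256c^4 + 256c^3 + 80c^2 - 24c + 4,
and factoring out 4 leaves 4(64c^4 + 64c^3 + 20c^2 - 6c + 1).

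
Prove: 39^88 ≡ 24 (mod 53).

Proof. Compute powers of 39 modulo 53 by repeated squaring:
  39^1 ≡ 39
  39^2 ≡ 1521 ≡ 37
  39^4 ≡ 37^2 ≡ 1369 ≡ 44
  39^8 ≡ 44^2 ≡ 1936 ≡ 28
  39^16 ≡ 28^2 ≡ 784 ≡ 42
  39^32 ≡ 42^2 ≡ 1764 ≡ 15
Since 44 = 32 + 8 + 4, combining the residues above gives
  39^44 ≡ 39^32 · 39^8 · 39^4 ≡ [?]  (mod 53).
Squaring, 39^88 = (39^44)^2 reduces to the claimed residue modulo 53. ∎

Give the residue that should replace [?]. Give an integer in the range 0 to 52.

Multiply the listed residues: 15 · 28 · 44 = 420 → 18480.
Reducing modulo 53: 18480 = 348·53 + 36, so 39^44 ≡ 36.

36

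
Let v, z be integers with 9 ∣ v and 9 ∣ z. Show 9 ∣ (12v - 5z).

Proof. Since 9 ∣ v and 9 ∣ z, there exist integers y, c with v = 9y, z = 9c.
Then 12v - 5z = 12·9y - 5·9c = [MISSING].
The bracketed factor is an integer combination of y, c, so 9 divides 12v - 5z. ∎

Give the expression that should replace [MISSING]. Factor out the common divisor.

9(-5c + 12y)

Pull the common 9 out of every term: 12·9y - 5·9c = 9(-5c + 12y).
-5c + 12y is an integer, which exhibits the divisibility.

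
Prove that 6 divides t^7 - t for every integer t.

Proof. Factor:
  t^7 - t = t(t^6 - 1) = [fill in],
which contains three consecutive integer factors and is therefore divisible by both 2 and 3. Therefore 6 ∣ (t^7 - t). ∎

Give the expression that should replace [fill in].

t^6 - 1 = (t^2 - 1)(t^4 + t^2 + 1), and t^2 - 1 = (t-1)(t+1).
So t(t^6 - 1) = (t - 1)t(t + 1)(t^4 + t^2 + 1).

(t - 1)t(t + 1)(t^4 + t^2 + 1)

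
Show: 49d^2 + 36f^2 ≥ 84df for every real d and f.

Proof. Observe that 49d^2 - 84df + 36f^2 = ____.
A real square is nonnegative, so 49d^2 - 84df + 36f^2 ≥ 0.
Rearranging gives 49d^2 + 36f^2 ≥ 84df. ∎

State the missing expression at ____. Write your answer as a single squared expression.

(7d - 6f)^2

The leading and trailing coefficients are 7^2 and 6^2, and 84 = 2·7·6, so the trinomial is (7d - 6f)^2.
Hence 49d^2 - 84df + 36f^2 ≥ 0.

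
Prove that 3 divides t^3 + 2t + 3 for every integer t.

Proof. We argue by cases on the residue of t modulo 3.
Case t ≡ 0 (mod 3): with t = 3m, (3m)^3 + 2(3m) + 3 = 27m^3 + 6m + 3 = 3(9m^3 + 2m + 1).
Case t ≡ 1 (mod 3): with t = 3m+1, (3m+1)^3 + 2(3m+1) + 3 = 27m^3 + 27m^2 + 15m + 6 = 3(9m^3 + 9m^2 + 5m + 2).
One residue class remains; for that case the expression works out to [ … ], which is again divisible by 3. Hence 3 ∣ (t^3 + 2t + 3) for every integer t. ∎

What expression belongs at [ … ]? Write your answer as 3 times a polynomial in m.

3(9m^3 + 18m^2 + 14m + 5)

The residues treated are {0, 1}, so the missing case is t ≡ 2 (mod 3); write t = 3m+2.
Then (3m+2)^3 + 2(3m+2) + 3 = 27m^3 + 54m^2 + 42m + 15 = 3(9m^3 + 18m^2 + 14m + 5).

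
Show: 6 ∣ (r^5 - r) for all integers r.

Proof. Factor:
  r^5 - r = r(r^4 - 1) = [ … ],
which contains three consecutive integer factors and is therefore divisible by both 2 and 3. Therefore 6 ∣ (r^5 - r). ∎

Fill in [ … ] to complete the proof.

r^4 - 1 = (r^2 - 1)(r^2 + 1), and r^2 - 1 = (r-1)(r+1).
So r(r^4 - 1) = (r - 1)r(r + 1)(r^2 + 1).

(r - 1)r(r + 1)(r^2 + 1)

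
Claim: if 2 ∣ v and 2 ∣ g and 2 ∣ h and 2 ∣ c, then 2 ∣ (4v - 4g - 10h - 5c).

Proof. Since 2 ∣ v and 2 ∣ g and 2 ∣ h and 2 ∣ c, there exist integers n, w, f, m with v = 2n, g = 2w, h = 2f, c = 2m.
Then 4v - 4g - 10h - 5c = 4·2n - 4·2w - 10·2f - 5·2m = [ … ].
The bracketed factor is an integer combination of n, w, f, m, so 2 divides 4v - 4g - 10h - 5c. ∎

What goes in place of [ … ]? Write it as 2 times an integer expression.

Pull the common 2 out of every term: 4·2n - 4·2w - 10·2f - 5·2m = 2(-10f - 5m + 4n - 4w).
-10f - 5m + 4n - 4w is an integer, which exhibits the divisibility.

2(-10f - 5m + 4n - 4w)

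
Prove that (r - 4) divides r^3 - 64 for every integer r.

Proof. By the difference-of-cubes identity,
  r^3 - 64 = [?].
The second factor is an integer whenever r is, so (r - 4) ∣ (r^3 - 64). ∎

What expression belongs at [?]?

(r - 4)(r^2 + 4r + 16)

a^3 - b^3 = (a - b)(a^2 + ab + b^2). With a = r, b = 4:
r^3 - 64 = (r - 4)(r^2 + 4r + 16).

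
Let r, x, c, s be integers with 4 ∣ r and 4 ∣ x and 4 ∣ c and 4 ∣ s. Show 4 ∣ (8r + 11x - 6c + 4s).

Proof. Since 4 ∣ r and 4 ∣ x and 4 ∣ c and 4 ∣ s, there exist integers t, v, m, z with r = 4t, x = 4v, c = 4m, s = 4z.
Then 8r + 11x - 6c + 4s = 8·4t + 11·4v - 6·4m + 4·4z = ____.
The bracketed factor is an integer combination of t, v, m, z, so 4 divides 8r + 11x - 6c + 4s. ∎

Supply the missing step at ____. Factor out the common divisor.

4(-6m + 8t + 11v + 4z)

Pull the common 4 out of every term: 8·4t + 11·4v - 6·4m + 4·4z = 4(-6m + 8t + 11v + 4z).
-6m + 8t + 11v + 4z is an integer, which exhibits the divisibility.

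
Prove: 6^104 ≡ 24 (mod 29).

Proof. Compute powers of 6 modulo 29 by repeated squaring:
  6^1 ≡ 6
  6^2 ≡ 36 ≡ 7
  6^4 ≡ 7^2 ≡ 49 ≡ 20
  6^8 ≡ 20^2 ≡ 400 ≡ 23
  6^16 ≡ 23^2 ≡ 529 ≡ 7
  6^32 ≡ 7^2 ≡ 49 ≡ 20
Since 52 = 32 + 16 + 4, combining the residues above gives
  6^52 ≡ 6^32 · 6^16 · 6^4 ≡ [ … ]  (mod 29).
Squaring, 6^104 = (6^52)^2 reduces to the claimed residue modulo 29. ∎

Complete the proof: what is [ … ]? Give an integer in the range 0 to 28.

Multiply the listed residues: 20 · 7 · 20 = 140 → 2800.
Reducing modulo 29: 2800 = 96·29 + 16, so 6^52 ≡ 16.

16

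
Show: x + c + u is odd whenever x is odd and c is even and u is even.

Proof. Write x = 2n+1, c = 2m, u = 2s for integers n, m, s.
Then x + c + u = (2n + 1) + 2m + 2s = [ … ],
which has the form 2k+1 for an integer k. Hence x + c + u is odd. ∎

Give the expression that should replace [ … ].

Expanding: (2n + 1) + 2m + 2s = 2m + 2n + 2s + 1.
Every term except the constant is even, so this is 2(m + n + s) + 1,
and m + n + s ∈ ℤ gives the required form.

2(m + n + s) + 1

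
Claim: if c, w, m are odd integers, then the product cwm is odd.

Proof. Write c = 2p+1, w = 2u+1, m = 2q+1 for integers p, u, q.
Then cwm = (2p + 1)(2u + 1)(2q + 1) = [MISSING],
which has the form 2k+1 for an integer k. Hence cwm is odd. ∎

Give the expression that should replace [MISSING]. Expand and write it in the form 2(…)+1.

2(4pqu + 2pq + 2pu + p + 2qu + q + u) + 1

(2p + 1)(2u + 1)(2q + 1) = 8pqu + 4pq + 4pu + 2p + 4qu + 2q + 2u + 1
= 2(4pqu + 2pq + 2pu + p + 2qu + q + u) + 1.
Since 4pqu + 2pq + 2pu + p + 2qu + q + u is an integer, the product is of the form 2k+1 for an integer k.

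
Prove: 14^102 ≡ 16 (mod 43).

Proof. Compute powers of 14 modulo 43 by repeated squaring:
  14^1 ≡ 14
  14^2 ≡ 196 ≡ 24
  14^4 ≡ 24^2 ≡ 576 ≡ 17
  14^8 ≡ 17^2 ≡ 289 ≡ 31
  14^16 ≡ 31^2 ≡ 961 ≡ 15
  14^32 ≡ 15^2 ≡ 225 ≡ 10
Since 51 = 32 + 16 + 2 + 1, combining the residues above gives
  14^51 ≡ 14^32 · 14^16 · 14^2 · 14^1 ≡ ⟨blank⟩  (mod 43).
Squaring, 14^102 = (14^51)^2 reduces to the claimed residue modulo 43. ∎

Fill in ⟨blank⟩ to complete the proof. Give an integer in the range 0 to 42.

14^32 · 14^16 · 14^2 · 14^1 ≡ 10 · 15 · 24 · 14 = 50400.
50400 mod 43 = 4, so 14^51 ≡ 4 (mod 43).

4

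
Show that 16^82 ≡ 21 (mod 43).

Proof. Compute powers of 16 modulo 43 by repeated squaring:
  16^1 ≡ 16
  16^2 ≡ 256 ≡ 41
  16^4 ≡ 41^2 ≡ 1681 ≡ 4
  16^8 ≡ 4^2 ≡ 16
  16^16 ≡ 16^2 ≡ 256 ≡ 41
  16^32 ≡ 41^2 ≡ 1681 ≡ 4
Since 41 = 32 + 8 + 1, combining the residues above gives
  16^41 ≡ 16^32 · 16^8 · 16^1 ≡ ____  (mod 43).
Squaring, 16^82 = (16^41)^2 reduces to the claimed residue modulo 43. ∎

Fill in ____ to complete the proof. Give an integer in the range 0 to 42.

35

Multiply the listed residues: 4 · 16 · 16 = 64 → 1024.
Reducing modulo 43: 1024 = 23·43 + 35, so 16^41 ≡ 35.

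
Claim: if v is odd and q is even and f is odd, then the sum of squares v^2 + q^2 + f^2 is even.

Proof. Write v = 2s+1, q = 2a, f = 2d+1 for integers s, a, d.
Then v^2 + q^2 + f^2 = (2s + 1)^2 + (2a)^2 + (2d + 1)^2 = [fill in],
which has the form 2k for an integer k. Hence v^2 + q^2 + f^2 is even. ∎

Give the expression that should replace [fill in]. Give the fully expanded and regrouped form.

2(2a^2 + 2d^2 + 2d + 2s^2 + 2s + 1)

Expanding: (2s + 1)^2 + (2a)^2 + (2d + 1)^2 = 4a^2 + 4d^2 + 4d + 4s^2 + 4s + 2.
Every term is even; pulling out the factor of 2 gives 2(2a^2 + 2d^2 + 2d + 2s^2 + 2s + 1).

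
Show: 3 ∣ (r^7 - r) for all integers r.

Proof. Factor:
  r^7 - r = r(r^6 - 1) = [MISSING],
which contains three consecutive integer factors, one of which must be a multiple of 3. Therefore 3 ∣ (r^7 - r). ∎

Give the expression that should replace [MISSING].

(r - 1)r(r + 1)(r^4 + r^2 + 1)

r^6 - 1 = (r^2 - 1)(r^4 + r^2 + 1), and r^2 - 1 = (r-1)(r+1).
So r(r^6 - 1) = (r - 1)r(r + 1)(r^4 + r^2 + 1).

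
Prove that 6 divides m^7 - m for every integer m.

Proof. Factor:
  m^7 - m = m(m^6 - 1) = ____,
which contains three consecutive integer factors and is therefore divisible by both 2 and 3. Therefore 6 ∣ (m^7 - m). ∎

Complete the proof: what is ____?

(m - 1)m(m + 1)(m^4 + m^2 + 1)

m^6 - 1 = (m^2 - 1)(m^4 + m^2 + 1), and m^2 - 1 = (m-1)(m+1).
So m(m^6 - 1) = (m - 1)m(m + 1)(m^4 + m^2 + 1).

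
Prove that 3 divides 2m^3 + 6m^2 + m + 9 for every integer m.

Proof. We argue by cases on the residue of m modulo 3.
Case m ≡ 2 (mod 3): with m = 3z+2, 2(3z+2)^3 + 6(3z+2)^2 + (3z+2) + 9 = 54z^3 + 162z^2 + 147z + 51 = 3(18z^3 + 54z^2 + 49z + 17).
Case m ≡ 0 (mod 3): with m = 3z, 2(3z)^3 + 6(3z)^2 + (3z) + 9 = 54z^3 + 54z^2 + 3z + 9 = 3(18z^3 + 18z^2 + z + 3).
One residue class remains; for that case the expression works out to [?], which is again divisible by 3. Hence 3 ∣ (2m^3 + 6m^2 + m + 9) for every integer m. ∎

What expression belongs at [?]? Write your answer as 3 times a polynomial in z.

3(18z^3 + 36z^2 + 19z + 6)

Only m ≡ 1 (mod 3) is unaccounted for. Put m = 3z+1:
2(3z+1)^3 + 6(3z+1)^2 + (3z+1) + 9 expands to 54z^3 + 108z^2 + 57z + 18,
and factoring out 3 leaves 3(18z^3 + 36z^2 + 19z + 6).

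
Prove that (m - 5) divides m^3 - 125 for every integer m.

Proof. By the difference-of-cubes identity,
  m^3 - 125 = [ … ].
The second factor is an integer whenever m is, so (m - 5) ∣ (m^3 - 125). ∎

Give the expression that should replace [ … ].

(m - 5)(m^2 + 5m + 25)

a^3 - b^3 = (a - b)(a^2 + ab + b^2). With a = m, b = 5:
m^3 - 125 = (m - 5)(m^2 + 5m + 25).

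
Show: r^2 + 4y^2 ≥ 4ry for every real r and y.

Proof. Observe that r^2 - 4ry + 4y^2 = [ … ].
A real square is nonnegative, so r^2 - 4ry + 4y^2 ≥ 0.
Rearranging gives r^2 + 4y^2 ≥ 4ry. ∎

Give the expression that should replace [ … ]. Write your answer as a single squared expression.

(r - 2y)^2

The leading and trailing coefficients are 1^2 and 2^2, and 4 = 2·1·2, so the trinomial is (r - 2y)^2.
Hence r^2 - 4ry + 4y^2 ≥ 0.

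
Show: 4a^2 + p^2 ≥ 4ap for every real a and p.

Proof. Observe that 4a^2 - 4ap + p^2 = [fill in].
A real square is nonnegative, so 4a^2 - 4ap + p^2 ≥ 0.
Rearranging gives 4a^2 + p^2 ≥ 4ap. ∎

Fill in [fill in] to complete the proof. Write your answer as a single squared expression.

4a^2 - 4ap + p^2 is a perfect-square trinomial: the outer terms are (2a)^2 and (p)^2, and the cross term is -2·2a·p.
So 4a^2 - 4ap + p^2 = (2a - p)^2 ≥ 0.

(2a - p)^2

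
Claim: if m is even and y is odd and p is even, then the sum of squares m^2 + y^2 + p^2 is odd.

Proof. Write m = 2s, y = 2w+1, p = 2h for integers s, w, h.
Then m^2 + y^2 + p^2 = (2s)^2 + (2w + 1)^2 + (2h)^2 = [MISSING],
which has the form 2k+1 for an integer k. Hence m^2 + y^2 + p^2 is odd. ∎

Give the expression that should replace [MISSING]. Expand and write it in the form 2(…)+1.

Expanding: (2s)^2 + (2w + 1)^2 + (2h)^2 = 4h^2 + 4s^2 + 4w^2 + 4w + 1.
Every term except the constant is even, so this is 2(2h^2 + 2s^2 + 2w^2 + 2w) + 1,
and 2h^2 + 2s^2 + 2w^2 + 2w ∈ ℤ gives the required form.

2(2h^2 + 2s^2 + 2w^2 + 2w) + 1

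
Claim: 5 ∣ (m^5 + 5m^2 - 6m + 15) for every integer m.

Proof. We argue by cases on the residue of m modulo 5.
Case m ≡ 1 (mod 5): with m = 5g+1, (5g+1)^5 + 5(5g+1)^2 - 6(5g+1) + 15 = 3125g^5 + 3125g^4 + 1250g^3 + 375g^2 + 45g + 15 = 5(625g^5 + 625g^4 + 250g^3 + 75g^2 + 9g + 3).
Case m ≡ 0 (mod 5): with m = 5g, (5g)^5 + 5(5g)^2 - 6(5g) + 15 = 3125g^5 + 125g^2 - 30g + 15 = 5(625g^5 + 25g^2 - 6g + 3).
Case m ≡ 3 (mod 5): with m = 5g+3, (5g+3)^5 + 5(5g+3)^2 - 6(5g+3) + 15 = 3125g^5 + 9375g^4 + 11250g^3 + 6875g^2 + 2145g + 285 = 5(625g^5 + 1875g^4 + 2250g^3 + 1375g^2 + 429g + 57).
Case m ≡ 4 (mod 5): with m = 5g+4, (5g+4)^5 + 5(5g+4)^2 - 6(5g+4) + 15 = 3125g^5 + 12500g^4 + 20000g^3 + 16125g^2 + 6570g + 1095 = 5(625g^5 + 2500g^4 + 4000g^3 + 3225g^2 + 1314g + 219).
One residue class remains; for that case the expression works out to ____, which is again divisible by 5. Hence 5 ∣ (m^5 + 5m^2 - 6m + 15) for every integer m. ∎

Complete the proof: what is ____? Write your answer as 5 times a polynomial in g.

5(625g^5 + 1250g^4 + 1000g^3 + 425g^2 + 94g + 11)

The residues treated are {1, 0, 3, 4}, so the missing case is m ≡ 2 (mod 5); write m = 5g+2.
Then (5g+2)^5 + 5(5g+2)^2 - 6(5g+2) + 15 = 3125g^5 + 6250g^4 + 5000g^3 + 2125g^2 + 470g + 55 = 5(625g^5 + 1250g^4 + 1000g^3 + 425g^2 + 94g + 11).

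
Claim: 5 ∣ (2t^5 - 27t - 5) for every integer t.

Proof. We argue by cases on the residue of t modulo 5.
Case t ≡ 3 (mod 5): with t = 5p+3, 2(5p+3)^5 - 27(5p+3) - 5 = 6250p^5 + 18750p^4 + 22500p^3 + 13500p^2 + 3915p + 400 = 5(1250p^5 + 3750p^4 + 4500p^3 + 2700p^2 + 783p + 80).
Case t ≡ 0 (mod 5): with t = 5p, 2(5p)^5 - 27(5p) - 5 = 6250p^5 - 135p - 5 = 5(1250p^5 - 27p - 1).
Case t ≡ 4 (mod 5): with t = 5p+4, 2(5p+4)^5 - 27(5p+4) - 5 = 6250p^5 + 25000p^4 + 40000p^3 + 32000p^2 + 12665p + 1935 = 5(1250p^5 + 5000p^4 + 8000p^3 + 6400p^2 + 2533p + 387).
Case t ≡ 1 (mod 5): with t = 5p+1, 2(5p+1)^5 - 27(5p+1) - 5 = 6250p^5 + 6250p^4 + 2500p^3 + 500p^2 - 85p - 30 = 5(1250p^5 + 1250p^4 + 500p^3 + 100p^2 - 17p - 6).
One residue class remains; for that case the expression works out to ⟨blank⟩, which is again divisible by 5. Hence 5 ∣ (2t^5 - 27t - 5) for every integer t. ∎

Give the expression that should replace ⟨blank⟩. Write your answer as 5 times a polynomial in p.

The residues treated are {3, 0, 4, 1}, so the missing case is t ≡ 2 (mod 5); write t = 5p+2.
Then 2(5p+2)^5 - 27(5p+2) - 5 = 6250p^5 + 12500p^4 + 10000p^3 + 4000p^2 + 665p + 5 = 5(1250p^5 + 2500p^4 + 2000p^3 + 800p^2 + 133p + 1).

5(1250p^5 + 2500p^4 + 2000p^3 + 800p^2 + 133p + 1)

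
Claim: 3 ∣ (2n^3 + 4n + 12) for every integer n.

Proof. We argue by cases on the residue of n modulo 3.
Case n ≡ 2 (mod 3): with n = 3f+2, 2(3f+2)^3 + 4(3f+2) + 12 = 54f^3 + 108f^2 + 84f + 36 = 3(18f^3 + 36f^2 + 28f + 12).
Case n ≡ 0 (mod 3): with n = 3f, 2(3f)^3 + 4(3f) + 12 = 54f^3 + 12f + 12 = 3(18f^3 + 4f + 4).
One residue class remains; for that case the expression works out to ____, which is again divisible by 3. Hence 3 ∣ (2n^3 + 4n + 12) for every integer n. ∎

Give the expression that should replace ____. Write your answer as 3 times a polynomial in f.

The residues treated are {2, 0}, so the missing case is n ≡ 1 (mod 3); write n = 3f+1.
Then 2(3f+1)^3 + 4(3f+1) + 12 = 54f^3 + 54f^2 + 30f + 18 = 3(18f^3 + 18f^2 + 10f + 6).

3(18f^3 + 18f^2 + 10f + 6)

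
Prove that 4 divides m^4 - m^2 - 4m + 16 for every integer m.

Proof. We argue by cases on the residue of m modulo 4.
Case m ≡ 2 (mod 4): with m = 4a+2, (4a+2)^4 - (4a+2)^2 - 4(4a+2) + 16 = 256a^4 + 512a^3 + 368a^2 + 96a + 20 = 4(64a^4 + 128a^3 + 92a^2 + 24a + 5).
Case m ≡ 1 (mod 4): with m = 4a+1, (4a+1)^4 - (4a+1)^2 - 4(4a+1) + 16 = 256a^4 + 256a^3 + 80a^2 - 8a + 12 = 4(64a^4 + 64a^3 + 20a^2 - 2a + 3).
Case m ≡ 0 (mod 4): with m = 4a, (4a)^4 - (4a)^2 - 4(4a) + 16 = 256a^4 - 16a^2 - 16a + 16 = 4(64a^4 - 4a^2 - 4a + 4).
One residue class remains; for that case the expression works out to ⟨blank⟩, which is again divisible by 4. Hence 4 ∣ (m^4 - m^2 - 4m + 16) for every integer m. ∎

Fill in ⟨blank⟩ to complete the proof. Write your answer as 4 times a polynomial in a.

The residues treated are {2, 1, 0}, so the missing case is m ≡ 3 (mod 4); write m = 4a+3.
Then (4a+3)^4 - (4a+3)^2 - 4(4a+3) + 16 = 256a^4 + 768a^3 + 848a^2 + 392a + 76 = 4(64a^4 + 192a^3 + 212a^2 + 98a + 19).

4(64a^4 + 192a^3 + 212a^2 + 98a + 19)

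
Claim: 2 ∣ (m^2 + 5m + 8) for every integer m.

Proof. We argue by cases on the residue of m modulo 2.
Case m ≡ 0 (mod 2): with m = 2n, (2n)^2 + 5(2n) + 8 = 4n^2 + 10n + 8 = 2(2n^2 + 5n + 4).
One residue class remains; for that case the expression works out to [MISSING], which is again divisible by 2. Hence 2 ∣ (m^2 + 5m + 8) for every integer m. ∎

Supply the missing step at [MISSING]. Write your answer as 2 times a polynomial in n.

Only m ≡ 1 (mod 2) is unaccounted for. Put m = 2n+1:
(2n+1)^2 + 5(2n+1) + 8 expands to 4n^2 + 14n + 14,
and factoring out 2 leaves 2(2n^2 + 7n + 7).

2(2n^2 + 7n + 7)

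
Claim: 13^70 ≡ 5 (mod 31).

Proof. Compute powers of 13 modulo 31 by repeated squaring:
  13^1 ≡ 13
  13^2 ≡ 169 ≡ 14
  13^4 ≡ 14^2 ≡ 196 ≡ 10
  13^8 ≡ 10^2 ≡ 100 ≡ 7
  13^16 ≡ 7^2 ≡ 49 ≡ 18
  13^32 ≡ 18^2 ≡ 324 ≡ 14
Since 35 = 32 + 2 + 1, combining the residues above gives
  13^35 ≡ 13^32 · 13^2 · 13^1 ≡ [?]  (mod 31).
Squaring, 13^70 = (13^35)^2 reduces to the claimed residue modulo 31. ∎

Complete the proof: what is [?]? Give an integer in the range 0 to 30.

6

13^32 · 13^2 · 13^1 ≡ 14 · 14 · 13 = 2548.
2548 mod 31 = 6, so 13^35 ≡ 6 (mod 31).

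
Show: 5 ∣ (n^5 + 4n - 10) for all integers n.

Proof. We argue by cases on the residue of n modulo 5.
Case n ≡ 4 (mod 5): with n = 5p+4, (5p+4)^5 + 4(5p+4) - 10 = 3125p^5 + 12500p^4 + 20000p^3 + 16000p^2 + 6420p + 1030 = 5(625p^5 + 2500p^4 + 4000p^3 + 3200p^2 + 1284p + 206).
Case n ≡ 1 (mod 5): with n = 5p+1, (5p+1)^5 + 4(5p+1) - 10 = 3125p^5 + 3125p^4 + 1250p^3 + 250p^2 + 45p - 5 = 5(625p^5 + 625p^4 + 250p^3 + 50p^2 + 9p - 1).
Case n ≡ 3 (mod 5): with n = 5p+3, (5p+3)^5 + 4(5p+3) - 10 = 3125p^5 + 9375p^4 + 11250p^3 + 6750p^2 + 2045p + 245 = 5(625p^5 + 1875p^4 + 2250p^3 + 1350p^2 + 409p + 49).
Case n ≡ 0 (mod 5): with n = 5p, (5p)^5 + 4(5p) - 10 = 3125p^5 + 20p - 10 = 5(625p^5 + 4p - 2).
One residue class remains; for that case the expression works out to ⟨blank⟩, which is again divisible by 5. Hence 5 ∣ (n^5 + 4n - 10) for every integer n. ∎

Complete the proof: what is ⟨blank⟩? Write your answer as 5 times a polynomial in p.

The residues treated are {4, 1, 3, 0}, so the missing case is n ≡ 2 (mod 5); write n = 5p+2.
Then (5p+2)^5 + 4(5p+2) - 10 = 3125p^5 + 6250p^4 + 5000p^3 + 2000p^2 + 420p + 30 = 5(625p^5 + 1250p^4 + 1000p^3 + 400p^2 + 84p + 6).

5(625p^5 + 1250p^4 + 1000p^3 + 400p^2 + 84p + 6)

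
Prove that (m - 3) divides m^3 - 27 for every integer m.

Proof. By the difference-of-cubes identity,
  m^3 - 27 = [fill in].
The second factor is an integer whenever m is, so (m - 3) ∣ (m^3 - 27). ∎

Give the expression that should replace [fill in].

a^3 - b^3 = (a - b)(a^2 + ab + b^2). With a = m, b = 3:
m^3 - 27 = (m - 3)(m^2 + 3m + 9).

(m - 3)(m^2 + 3m + 9)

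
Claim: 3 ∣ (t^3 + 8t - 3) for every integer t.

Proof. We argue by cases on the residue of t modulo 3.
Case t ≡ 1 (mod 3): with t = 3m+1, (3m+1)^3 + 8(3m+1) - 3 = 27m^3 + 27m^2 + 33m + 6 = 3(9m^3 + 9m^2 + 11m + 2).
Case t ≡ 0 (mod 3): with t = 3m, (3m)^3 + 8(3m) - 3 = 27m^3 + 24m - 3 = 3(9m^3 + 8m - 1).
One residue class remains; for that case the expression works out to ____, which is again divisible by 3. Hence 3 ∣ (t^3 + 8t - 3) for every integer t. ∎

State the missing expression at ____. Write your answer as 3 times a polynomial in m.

Only t ≡ 2 (mod 3) is unaccounted for. Put t = 3m+2:
(3m+2)^3 + 8(3m+2) - 3 expands to 27m^3 + 54m^2 + 60m + 21,
and factoring out 3 leaves 3(9m^3 + 18m^2 + 20m + 7).

3(9m^3 + 18m^2 + 20m + 7)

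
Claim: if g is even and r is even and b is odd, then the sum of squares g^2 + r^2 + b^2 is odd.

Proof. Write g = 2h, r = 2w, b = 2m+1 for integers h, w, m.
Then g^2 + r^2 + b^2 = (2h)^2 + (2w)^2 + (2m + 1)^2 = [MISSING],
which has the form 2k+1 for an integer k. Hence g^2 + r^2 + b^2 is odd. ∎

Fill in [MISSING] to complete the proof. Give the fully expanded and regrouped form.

2(2h^2 + 2m^2 + 2m + 2w^2) + 1

(2h)^2 + (2w)^2 + (2m + 1)^2 = 4h^2 + 4m^2 + 4m + 4w^2 + 1
= 2(2h^2 + 2m^2 + 2m + 2w^2) + 1.
Since 2h^2 + 2m^2 + 2m + 2w^2 is an integer, the sum of squares is of the form 2k+1 for an integer k.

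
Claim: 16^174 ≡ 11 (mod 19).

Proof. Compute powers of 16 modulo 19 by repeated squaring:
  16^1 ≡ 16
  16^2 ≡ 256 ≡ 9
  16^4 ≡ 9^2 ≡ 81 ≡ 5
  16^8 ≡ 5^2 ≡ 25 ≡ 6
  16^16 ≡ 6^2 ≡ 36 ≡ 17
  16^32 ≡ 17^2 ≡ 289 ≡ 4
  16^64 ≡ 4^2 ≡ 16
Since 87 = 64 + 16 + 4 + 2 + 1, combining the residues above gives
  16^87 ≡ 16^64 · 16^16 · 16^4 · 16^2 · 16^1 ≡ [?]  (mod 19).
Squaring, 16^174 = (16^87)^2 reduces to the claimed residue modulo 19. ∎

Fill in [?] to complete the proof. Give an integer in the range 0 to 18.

7

16^64 · 16^16 · 16^4 · 16^2 · 16^1 ≡ 16 · 17 · 5 · 9 · 16 = 195840.
195840 mod 19 = 7, so 16^87 ≡ 7 (mod 19).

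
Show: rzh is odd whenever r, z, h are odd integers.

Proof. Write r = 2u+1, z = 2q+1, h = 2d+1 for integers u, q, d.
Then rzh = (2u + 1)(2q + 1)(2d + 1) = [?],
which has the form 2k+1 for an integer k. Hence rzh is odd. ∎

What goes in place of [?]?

Expanding: (2u + 1)(2q + 1)(2d + 1) = 8dqu + 4dq + 4du + 2d + 4qu + 2q + 2u + 1.
Every term except the constant is even, so this is 2(4dqu + 2dq + 2du + d + 2qu + q + u) + 1,
and 4dqu + 2dq + 2du + d + 2qu + q + u ∈ ℤ gives the required form.

2(4dqu + 2dq + 2du + d + 2qu + q + u) + 1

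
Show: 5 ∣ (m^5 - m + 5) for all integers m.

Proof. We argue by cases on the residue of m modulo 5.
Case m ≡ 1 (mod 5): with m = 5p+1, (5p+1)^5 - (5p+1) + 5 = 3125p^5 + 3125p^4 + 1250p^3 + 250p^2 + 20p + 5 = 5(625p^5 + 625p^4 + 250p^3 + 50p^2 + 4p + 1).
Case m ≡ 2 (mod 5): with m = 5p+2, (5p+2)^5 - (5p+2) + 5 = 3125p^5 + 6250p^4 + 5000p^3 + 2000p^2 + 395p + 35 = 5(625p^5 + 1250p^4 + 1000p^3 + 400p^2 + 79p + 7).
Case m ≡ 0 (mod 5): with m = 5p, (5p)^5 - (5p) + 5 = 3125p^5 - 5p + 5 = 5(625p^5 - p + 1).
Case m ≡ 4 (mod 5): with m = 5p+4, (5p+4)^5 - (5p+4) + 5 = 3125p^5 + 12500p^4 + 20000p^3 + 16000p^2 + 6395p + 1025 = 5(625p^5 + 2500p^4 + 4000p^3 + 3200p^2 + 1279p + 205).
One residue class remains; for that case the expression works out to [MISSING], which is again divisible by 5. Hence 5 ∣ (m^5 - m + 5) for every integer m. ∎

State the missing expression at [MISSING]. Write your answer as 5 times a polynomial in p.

5(625p^5 + 1875p^4 + 2250p^3 + 1350p^2 + 404p + 49)

The residues treated are {1, 2, 0, 4}, so the missing case is m ≡ 3 (mod 5); write m = 5p+3.
Then (5p+3)^5 - (5p+3) + 5 = 3125p^5 + 9375p^4 + 11250p^3 + 6750p^2 + 2020p + 245 = 5(625p^5 + 1875p^4 + 2250p^3 + 1350p^2 + 404p + 49).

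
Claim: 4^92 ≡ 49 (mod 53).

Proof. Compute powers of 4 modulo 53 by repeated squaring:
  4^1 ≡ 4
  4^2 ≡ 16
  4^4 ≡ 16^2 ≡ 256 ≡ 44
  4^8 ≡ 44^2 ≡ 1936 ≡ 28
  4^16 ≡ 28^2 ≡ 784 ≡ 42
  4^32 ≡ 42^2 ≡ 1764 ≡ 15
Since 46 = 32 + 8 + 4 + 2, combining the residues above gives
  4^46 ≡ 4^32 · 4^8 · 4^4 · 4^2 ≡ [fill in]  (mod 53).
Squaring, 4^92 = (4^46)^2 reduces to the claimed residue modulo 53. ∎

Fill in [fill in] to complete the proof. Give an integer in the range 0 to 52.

4^32 · 4^8 · 4^4 · 4^2 ≡ 15 · 28 · 44 · 16 = 295680.
295680 mod 53 = 46, so 4^46 ≡ 46 (mod 53).

46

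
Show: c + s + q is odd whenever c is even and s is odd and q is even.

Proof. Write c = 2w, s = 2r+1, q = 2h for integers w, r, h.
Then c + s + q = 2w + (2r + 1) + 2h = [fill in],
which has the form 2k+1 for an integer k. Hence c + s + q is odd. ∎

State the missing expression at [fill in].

2(h + r + w) + 1

2w + (2r + 1) + 2h = 2h + 2r + 2w + 1
= 2(h + r + w) + 1.
Since h + r + w is an integer, the sum is of the form 2k+1 for an integer k.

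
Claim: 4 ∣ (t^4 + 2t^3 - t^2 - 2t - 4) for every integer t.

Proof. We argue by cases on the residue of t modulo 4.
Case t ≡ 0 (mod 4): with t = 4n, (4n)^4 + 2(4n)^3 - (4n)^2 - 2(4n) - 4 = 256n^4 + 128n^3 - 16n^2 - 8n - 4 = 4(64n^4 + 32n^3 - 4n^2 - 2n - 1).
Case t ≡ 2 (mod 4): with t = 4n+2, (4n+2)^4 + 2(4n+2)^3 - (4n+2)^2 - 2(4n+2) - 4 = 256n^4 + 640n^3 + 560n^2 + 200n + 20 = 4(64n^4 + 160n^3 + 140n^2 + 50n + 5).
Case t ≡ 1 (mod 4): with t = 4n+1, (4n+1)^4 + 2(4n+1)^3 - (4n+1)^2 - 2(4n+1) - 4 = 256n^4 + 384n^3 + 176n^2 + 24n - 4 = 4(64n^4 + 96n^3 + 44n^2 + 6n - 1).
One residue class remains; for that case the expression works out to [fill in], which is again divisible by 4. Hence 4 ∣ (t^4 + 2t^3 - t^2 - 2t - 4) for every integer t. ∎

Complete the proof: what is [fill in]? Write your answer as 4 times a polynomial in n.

4(64n^4 + 224n^3 + 284n^2 + 154n + 29)

Only t ≡ 3 (mod 4) is unaccounted for. Put t = 4n+3:
(4n+3)^4 + 2(4n+3)^3 - (4n+3)^2 - 2(4n+3) - 4 expands to 256n^4 + 896n^3 + 1136n^2 + 616n + 116,
and factoring out 4 leaves 4(64n^4 + 224n^3 + 284n^2 + 154n + 29).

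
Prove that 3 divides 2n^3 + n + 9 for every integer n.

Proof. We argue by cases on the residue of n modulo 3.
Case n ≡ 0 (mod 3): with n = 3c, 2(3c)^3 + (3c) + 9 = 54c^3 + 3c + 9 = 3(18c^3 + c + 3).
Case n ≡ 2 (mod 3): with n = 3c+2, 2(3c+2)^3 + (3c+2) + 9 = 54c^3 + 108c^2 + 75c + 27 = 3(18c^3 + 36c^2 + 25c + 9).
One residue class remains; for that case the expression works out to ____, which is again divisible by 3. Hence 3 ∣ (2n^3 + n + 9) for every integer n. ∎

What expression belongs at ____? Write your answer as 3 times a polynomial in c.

3(18c^3 + 18c^2 + 7c + 4)

The residues treated are {0, 2}, so the missing case is n ≡ 1 (mod 3); write n = 3c+1.
Then 2(3c+1)^3 + (3c+1) + 9 = 54c^3 + 54c^2 + 21c + 12 = 3(18c^3 + 18c^2 + 7c + 4).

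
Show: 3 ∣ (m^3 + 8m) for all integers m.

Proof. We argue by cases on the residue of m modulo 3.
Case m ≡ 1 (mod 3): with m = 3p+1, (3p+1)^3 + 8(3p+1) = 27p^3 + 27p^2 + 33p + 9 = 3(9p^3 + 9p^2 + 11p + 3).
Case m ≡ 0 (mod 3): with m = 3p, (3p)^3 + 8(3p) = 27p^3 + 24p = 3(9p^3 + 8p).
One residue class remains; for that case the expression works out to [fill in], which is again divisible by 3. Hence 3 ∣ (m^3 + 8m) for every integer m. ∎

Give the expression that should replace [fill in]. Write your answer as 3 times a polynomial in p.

3(9p^3 + 18p^2 + 20p + 8)

The residues treated are {1, 0}, so the missing case is m ≡ 2 (mod 3); write m = 3p+2.
Then (3p+2)^3 + 8(3p+2) = 27p^3 + 54p^2 + 60p + 24 = 3(9p^3 + 18p^2 + 20p + 8).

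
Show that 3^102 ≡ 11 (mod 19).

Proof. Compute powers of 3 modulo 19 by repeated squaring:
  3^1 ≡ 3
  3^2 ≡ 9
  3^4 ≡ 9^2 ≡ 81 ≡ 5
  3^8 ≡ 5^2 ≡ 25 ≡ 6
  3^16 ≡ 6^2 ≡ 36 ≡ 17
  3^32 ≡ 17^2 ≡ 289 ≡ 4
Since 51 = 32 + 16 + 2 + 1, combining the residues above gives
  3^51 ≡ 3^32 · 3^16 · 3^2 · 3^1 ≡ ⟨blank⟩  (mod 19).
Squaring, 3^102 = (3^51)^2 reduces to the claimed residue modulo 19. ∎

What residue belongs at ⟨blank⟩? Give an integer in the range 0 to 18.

12

3^32 · 3^16 · 3^2 · 3^1 ≡ 4 · 17 · 9 · 3 = 1836.
1836 mod 19 = 12, so 3^51 ≡ 12 (mod 19).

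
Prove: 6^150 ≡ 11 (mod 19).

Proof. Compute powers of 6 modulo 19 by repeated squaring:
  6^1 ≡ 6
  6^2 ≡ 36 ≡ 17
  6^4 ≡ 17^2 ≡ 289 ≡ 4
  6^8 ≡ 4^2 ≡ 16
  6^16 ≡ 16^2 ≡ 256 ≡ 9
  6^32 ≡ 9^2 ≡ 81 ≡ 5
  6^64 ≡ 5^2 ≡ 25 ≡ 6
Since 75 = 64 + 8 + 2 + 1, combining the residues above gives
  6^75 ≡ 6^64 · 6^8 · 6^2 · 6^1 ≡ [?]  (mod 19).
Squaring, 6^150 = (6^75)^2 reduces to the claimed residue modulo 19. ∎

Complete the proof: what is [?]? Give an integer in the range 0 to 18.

Multiply the listed residues: 6 · 16 · 17 · 6 = 96 → 1632 → 9792.
Reducing modulo 19: 9792 = 515·19 + 7, so 6^75 ≡ 7.

7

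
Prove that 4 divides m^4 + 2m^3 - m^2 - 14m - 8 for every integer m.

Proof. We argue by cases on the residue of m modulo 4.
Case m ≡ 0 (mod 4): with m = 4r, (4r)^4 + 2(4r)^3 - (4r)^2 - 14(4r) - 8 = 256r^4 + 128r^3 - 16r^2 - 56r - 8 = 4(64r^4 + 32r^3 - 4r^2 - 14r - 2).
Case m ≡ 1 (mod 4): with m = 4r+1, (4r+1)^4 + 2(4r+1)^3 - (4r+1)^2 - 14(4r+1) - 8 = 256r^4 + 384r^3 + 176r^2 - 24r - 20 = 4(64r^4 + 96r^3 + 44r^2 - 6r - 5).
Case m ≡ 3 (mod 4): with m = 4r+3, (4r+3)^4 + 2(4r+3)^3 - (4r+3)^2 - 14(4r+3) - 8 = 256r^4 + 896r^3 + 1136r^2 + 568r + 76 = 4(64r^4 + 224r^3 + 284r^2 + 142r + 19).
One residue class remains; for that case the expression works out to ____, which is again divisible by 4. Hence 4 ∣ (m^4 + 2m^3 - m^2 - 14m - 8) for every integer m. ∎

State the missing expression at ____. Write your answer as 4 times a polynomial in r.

The residues treated are {0, 1, 3}, so the missing case is m ≡ 2 (mod 4); write m = 4r+2.
Then (4r+2)^4 + 2(4r+2)^3 - (4r+2)^2 - 14(4r+2) - 8 = 256r^4 + 640r^3 + 560r^2 + 152r - 8 = 4(64r^4 + 160r^3 + 140r^2 + 38r - 2).

4(64r^4 + 160r^3 + 140r^2 + 38r - 2)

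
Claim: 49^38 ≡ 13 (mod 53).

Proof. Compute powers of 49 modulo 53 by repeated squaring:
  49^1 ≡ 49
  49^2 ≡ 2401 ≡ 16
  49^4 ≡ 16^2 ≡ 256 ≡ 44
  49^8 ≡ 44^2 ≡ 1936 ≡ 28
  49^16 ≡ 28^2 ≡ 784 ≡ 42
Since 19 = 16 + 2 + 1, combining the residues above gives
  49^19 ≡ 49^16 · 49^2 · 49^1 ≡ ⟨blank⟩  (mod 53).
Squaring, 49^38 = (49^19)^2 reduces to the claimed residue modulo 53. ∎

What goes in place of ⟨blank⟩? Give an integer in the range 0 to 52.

15

49^16 · 49^2 · 49^1 ≡ 42 · 16 · 49 = 32928.
32928 mod 53 = 15, so 49^19 ≡ 15 (mod 53).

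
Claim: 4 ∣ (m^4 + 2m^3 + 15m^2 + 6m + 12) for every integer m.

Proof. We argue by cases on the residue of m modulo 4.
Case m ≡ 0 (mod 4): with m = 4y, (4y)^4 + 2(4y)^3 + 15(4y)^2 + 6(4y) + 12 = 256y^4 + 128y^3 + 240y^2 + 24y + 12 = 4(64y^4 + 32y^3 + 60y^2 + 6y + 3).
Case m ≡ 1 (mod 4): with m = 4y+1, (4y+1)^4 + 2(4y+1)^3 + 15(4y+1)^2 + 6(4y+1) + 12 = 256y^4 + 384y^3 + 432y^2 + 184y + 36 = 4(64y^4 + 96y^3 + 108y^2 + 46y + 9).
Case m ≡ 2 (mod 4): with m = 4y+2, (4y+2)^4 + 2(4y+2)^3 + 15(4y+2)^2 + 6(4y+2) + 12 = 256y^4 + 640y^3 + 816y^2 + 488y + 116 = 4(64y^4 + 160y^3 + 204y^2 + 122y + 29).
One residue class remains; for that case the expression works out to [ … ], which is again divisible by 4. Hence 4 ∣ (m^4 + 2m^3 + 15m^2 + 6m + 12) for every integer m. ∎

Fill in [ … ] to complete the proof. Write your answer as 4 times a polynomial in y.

Only m ≡ 3 (mod 4) is unaccounted for. Put m = 4y+3:
(4y+3)^4 + 2(4y+3)^3 + 15(4y+3)^2 + 6(4y+3) + 12 expands to 256y^4 + 896y^3 + 1392y^2 + 1032y + 300,
and factoring out 4 leaves 4(64y^4 + 224y^3 + 348y^2 + 258y + 75).

4(64y^4 + 224y^3 + 348y^2 + 258y + 75)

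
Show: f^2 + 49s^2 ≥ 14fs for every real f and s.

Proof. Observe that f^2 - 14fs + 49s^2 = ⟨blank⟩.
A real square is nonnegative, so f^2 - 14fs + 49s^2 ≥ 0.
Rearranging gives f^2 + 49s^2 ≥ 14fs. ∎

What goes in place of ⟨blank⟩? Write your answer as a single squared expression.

(f - 7s)^2

The leading and trailing coefficients are 1^2 and 7^2, and 14 = 2·1·7, so the trinomial is (f - 7s)^2.
Hence f^2 - 14fs + 49s^2 ≥ 0.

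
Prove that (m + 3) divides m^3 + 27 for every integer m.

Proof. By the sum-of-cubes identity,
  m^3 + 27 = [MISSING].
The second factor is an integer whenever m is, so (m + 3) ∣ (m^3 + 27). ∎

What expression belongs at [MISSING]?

Polynomial division of m^3 + 27 by m + 3 leaves remainder 0 and quotient m^2 - 3m + 9.
Hence m^3 + 27 = (m + 3)(m^2 - 3m + 9).

(m + 3)(m^2 - 3m + 9)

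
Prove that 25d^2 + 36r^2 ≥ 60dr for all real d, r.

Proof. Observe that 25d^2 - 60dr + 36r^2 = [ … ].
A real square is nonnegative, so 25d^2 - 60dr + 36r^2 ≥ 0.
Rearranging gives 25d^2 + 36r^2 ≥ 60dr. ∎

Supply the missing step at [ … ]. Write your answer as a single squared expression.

The leading and trailing coefficients are 5^2 and 6^2, and 60 = 2·5·6, so the trinomial is (5d - 6r)^2.
Hence 25d^2 - 60dr + 36r^2 ≥ 0.

(5d - 6r)^2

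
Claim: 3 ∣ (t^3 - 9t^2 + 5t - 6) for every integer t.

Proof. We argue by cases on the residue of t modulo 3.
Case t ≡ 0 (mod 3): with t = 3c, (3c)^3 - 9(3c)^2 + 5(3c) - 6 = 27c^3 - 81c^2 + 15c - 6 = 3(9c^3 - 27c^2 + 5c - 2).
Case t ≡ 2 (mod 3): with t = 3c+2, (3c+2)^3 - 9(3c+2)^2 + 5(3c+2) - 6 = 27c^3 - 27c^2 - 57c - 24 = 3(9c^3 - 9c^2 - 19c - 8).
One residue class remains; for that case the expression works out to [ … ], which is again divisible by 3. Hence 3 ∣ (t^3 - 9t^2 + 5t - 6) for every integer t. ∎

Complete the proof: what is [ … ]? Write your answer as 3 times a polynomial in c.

Only t ≡ 1 (mod 3) is unaccounted for. Put t = 3c+1:
(3c+1)^3 - 9(3c+1)^2 + 5(3c+1) - 6 expands to 27c^3 - 54c^2 - 30c - 9,
and factoring out 3 leaves 3(9c^3 - 18c^2 - 10c - 3).

3(9c^3 - 18c^2 - 10c - 3)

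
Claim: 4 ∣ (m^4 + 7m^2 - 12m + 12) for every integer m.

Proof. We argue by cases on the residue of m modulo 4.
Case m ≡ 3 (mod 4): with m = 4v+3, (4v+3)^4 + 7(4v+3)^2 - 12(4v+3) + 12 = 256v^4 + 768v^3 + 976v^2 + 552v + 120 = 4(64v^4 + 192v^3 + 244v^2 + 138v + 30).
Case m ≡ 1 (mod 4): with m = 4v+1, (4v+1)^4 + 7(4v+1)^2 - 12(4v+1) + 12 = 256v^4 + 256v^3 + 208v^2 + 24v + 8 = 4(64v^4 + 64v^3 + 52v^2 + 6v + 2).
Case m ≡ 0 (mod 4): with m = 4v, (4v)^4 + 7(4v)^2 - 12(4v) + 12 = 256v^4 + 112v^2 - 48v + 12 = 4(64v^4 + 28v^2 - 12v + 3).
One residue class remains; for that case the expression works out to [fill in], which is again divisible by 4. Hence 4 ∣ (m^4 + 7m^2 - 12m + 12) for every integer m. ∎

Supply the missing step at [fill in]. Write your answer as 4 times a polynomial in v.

4(64v^4 + 128v^3 + 124v^2 + 48v + 8)

Only m ≡ 2 (mod 4) is unaccounted for. Put m = 4v+2:
(4v+2)^4 + 7(4v+2)^2 - 12(4v+2) + 12 expands to 256v^4 + 512v^3 + 496v^2 + 192v + 32,
and factoring out 4 leaves 4(64v^4 + 128v^3 + 124v^2 + 48v + 8).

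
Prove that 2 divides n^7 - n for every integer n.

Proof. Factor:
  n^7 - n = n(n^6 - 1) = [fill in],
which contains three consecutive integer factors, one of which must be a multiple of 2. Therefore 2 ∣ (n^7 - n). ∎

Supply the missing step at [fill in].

(n - 1)n(n + 1)(n^4 + n^2 + 1)

n^6 - 1 = (n^2 - 1)(n^4 + n^2 + 1), and n^2 - 1 = (n-1)(n+1).
So n(n^6 - 1) = (n - 1)n(n + 1)(n^4 + n^2 + 1).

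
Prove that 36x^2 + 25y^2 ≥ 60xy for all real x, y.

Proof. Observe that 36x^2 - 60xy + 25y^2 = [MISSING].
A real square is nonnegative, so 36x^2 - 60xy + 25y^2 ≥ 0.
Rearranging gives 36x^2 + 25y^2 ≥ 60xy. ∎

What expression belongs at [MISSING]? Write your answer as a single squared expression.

The leading and trailing coefficients are 6^2 and 5^2, and 60 = 2·6·5, so the trinomial is (6x - 5y)^2.
Hence 36x^2 - 60xy + 25y^2 ≥ 0.

(6x - 5y)^2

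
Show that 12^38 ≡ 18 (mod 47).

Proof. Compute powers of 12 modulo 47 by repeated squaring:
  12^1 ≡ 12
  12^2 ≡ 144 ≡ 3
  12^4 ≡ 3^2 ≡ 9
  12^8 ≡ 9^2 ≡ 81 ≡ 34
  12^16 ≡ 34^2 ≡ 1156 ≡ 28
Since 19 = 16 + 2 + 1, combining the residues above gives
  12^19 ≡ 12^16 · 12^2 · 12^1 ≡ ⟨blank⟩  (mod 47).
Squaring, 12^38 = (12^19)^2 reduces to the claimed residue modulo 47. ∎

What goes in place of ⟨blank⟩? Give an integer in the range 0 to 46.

21

12^16 · 12^2 · 12^1 ≡ 28 · 3 · 12 = 1008.
1008 mod 47 = 21, so 12^19 ≡ 21 (mod 47).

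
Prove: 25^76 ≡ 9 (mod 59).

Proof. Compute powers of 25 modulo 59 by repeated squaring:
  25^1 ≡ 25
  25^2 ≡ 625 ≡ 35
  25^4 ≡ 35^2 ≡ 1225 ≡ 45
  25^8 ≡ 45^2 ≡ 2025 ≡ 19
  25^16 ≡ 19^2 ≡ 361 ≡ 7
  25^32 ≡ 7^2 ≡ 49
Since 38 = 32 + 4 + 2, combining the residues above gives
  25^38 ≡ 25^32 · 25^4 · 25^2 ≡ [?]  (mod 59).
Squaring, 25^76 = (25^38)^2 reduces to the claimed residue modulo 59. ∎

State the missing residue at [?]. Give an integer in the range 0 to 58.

Multiply the listed residues: 49 · 45 · 35 = 2205 → 77175.
Reducing modulo 59: 77175 = 1308·59 + 3, so 25^38 ≡ 3.

3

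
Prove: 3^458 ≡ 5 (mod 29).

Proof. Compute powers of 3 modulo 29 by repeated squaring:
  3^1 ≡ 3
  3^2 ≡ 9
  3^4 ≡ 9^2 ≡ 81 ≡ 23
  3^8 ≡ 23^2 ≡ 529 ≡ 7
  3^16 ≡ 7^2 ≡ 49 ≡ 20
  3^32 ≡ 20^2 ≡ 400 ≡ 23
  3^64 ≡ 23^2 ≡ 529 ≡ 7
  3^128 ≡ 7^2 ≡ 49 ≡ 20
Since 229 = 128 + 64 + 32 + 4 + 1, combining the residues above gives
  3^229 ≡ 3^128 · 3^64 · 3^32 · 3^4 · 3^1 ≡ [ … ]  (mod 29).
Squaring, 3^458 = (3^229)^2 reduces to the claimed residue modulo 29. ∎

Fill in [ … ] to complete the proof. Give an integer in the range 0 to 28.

Multiply the listed residues: 20 · 7 · 23 · 23 · 3 = 140 → 3220 → 74060 → 222180.
Reducing modulo 29: 222180 = 7661·29 + 11, so 3^229 ≡ 11.

11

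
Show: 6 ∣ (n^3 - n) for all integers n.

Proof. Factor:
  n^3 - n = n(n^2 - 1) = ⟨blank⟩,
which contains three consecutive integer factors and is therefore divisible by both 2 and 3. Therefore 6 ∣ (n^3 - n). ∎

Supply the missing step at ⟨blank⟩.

(n - 1)n(n + 1)

n(n^2 - 1) = n(n - 1)(n + 1) = (n - 1)n(n + 1).
These three factors are consecutive integers, so their product is divisible by 6.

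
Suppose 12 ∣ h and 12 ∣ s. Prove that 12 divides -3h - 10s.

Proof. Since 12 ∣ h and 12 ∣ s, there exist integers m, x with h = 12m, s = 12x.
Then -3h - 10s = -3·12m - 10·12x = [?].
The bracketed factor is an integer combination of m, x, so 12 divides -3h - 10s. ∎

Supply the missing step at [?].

Pull the common 12 out of every term: -3·12m - 10·12x = 12(-3m - 10x).
-3m - 10x is an integer, which exhibits the divisibility.

12(-3m - 10x)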